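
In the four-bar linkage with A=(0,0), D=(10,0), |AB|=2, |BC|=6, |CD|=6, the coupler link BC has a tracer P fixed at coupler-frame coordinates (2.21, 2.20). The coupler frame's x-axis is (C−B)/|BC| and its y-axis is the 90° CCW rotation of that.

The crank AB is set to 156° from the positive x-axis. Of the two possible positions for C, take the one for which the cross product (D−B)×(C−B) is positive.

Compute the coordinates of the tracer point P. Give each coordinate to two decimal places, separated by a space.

0.18 3.20

A=(0,0), D=(10.00,0)
B = A + 2.00·(cos156°, sin156°) = (-1.8271, 0.8135)
|BD| = 11.8550
circle(B,6.00) ∩ circle(D,6.00): a=5.9275, h=0.9298
  candidates: C₊=(4.1503,1.3344) cross=11.023; C₋=(4.0227,-0.5209) cross=-11.023
  mode + wants cross > 0 → take C=(4.1503,1.3344) (cross=11.023)
ex = (C−B)/|BC| = (0.9962,0.0868); ey = (-0.0868,0.9962)
P = B + 2.21·ex + 2.20·ey = (0.1836,3.1970)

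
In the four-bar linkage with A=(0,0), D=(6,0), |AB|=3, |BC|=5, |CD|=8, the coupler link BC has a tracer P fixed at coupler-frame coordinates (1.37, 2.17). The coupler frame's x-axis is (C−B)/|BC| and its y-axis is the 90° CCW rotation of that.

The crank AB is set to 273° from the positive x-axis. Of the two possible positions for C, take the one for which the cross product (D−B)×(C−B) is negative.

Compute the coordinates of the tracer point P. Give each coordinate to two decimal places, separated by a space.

2.72 -3.06

A=(0,0), D=(6.00,0)
B = A + 3.00·(cos273°, sin273°) = (0.1570, -2.9959)
|BD| = 6.5663
circle(B,5.00) ∩ circle(D,8.00): a=0.3134, h=4.9902
  candidates: C₊=(-1.8409,1.5876) cross=32.767; C₋=(2.7127,-7.2934) cross=-32.767
  mode - wants cross < 0 → take C=(2.7127,-7.2934) (cross=-32.767)
ex = (C−B)/|BC| = (0.5111,-0.8595); ey = (0.8595,0.5111)
P = B + 1.37·ex + 2.17·ey = (2.7224,-3.0642)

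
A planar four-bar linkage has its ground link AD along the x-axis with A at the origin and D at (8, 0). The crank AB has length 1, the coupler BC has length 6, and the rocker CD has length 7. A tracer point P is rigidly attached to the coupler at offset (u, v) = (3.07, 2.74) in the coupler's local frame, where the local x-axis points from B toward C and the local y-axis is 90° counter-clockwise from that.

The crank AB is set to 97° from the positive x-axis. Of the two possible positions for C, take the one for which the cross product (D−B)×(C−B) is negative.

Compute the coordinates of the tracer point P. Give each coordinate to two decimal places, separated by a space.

3.70 -0.54

A=(0,0), D=(8.00,0)
B = A + 1.00·(cos97°, sin97°) = (-0.1219, 0.9925)
|BD| = 8.1823
circle(B,6.00) ∩ circle(D,7.00): a=3.2967, h=5.0131
  candidates: C₊=(3.7586,5.5687) cross=41.019; C₋=(2.5424,-4.3835) cross=-41.019
  mode - wants cross < 0 → take C=(2.5424,-4.3835) (cross=-41.019)
ex = (C−B)/|BC| = (0.4440,-0.8960); ey = (0.8960,0.4440)
P = B + 3.07·ex + 2.74·ey = (3.6964,-0.5415)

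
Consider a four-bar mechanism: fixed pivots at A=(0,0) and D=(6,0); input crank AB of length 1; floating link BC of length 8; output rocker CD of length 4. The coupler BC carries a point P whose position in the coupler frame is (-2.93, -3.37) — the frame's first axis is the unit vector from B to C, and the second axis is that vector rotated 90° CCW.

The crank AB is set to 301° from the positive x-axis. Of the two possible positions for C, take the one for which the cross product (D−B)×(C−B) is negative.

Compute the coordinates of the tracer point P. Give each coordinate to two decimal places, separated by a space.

-3.34 -3.12

A=(0,0), D=(6.00,0)
B = A + 1.00·(cos301°, sin301°) = (0.5150, -0.8572)
|BD| = 5.5515
circle(B,8.00) ∩ circle(D,4.00): a=7.0989, h=3.6886
  candidates: C₊=(6.9593,3.8833) cross=20.477; C₋=(8.0983,-3.4054) cross=-20.477
  mode - wants cross < 0 → take C=(8.0983,-3.4054) (cross=-20.477)
ex = (C−B)/|BC| = (0.9479,-0.3185); ey = (0.3185,0.9479)
P = B + -2.93·ex + -3.37·ey = (-3.3358,-3.1183)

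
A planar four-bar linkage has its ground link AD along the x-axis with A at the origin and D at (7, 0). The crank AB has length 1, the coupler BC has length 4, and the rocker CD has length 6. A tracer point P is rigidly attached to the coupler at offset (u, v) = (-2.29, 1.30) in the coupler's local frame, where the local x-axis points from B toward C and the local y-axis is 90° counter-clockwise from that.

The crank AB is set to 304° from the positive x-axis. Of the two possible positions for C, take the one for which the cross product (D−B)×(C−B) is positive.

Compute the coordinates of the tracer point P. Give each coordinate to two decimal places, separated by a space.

-1.38 -2.61

A=(0,0), D=(7.00,0)
B = A + 1.00·(cos304°, sin304°) = (0.5592, -0.8290)
|BD| = 6.4939
circle(B,4.00) ∩ circle(D,6.00): a=1.7071, h=3.6174
  candidates: C₊=(1.7905,2.9767) cross=23.491; C₋=(2.7141,-4.1990) cross=-23.491
  mode + wants cross > 0 → take C=(1.7905,2.9767) (cross=23.491)
ex = (C−B)/|BC| = (0.3078,0.9514); ey = (-0.9514,0.3078)
P = B + -2.29·ex + 1.30·ey = (-1.3826,-2.6077)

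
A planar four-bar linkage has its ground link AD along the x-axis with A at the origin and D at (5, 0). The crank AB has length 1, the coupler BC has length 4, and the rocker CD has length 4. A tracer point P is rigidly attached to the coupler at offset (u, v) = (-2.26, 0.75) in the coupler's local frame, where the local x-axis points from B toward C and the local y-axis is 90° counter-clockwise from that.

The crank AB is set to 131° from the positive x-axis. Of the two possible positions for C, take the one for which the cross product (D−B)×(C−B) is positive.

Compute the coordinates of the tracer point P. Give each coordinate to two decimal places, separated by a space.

A=(0,0), D=(5.00,0)
B = A + 1.00·(cos131°, sin131°) = (-0.6561, 0.7547)
|BD| = 5.7062
circle(B,4.00) ∩ circle(D,4.00): a=2.8531, h=2.8035
  candidates: C₊=(2.5428,3.1563) cross=15.998; C₋=(1.8012,-2.4016) cross=-15.998
  mode + wants cross > 0 → take C=(2.5428,3.1563) (cross=15.998)
ex = (C−B)/|BC| = (0.7997,0.6004); ey = (-0.6004,0.7997)
P = B + -2.26·ex + 0.75·ey = (-2.9137,-0.0024)

-2.91 -0.00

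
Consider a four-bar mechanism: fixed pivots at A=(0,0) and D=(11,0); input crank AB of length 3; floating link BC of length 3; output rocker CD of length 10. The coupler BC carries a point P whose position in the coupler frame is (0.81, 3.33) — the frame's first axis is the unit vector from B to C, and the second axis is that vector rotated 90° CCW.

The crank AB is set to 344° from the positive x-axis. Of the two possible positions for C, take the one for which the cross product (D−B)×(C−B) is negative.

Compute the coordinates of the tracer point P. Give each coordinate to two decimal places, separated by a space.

A=(0,0), D=(11.00,0)
B = A + 3.00·(cos344°, sin344°) = (2.8838, -0.8269)
|BD| = 8.1582
circle(B,3.00) ∩ circle(D,10.00): a=-1.4981, h=2.5992
  candidates: C₊=(1.1300,1.6070) cross=21.205; C₋=(1.6569,-3.5646) cross=-21.205
  mode - wants cross < 0 → take C=(1.6569,-3.5646) (cross=-21.205)
ex = (C−B)/|BC| = (-0.4090,-0.9125); ey = (0.9125,-0.4090)
P = B + 0.81·ex + 3.33·ey = (5.5913,-2.9279)

5.59 -2.93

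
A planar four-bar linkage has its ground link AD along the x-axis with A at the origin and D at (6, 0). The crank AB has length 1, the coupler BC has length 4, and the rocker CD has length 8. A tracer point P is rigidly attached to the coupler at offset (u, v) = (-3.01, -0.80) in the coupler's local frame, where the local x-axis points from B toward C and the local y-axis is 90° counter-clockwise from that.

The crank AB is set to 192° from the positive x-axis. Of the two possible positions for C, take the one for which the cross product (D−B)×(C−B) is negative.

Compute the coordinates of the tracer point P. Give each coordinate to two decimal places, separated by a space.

-1.91 2.76

A=(0,0), D=(6.00,0)
B = A + 1.00·(cos192°, sin192°) = (-0.9781, -0.2079)
|BD| = 6.9812
circle(B,4.00) ∩ circle(D,8.00): a=0.0528, h=3.9997
  candidates: C₊=(-1.0444,3.7915) cross=27.923; C₋=(-0.8062,-4.2042) cross=-27.923
  mode - wants cross < 0 → take C=(-0.8062,-4.2042) (cross=-27.923)
ex = (C−B)/|BC| = (0.0430,-0.9991); ey = (0.9991,0.0430)
P = B + -3.01·ex + -0.80·ey = (-1.9068,2.7649)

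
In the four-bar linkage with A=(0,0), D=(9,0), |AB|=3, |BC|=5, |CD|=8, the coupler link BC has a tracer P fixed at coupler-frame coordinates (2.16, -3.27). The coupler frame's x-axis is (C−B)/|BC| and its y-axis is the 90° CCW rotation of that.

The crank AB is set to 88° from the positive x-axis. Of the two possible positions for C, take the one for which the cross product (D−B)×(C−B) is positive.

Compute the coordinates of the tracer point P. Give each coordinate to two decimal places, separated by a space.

3.86 1.87

A=(0,0), D=(9.00,0)
B = A + 3.00·(cos88°, sin88°) = (0.1047, 2.9982)
|BD| = 9.3870
circle(B,5.00) ∩ circle(D,8.00): a=2.6161, h=4.2610
  candidates: C₊=(3.9448,6.2004) cross=39.998; C₋=(1.2229,-1.8752) cross=-39.998
  mode + wants cross > 0 → take C=(3.9448,6.2004) (cross=39.998)
ex = (C−B)/|BC| = (0.7680,0.6404); ey = (-0.6404,0.7680)
P = B + 2.16·ex + -3.27·ey = (3.8578,1.8701)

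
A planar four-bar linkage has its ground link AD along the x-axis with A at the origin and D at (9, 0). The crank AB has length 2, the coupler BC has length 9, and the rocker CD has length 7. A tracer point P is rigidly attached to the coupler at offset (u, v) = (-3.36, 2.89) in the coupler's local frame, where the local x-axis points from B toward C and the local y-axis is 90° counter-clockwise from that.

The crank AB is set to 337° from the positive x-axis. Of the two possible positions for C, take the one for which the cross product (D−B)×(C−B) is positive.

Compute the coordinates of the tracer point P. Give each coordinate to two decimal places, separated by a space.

A=(0,0), D=(9.00,0)
B = A + 2.00·(cos337°, sin337°) = (1.8410, -0.7815)
|BD| = 7.2015
circle(B,9.00) ∩ circle(D,7.00): a=5.8225, h=6.8628
  candidates: C₊=(6.8844,6.6727) cross=49.423; C₋=(8.3738,-6.9719) cross=-49.423
  mode + wants cross > 0 → take C=(6.8844,6.6727) (cross=49.423)
ex = (C−B)/|BC| = (0.5604,0.8282); ey = (-0.8282,0.5604)
P = B + -3.36·ex + 2.89·ey = (-2.4355,-1.9448)

-2.44 -1.94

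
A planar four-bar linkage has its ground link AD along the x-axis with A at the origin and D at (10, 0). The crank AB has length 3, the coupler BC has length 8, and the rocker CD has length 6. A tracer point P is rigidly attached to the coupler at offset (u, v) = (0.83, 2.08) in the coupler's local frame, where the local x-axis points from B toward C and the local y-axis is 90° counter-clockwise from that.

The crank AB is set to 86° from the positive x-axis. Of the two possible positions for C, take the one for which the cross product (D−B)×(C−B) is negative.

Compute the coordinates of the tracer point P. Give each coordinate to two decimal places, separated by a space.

A=(0,0), D=(10.00,0)
B = A + 3.00·(cos86°, sin86°) = (0.2093, 2.9927)
|BD| = 10.2379
circle(B,8.00) ∩ circle(D,6.00): a=6.4864, h=4.6826
  candidates: C₊=(7.7812,5.5747) cross=47.940; C₋=(5.0436,-3.3814) cross=-47.940
  mode - wants cross < 0 → take C=(5.0436,-3.3814) (cross=-47.940)
ex = (C−B)/|BC| = (0.6043,-0.7968); ey = (0.7968,0.6043)
P = B + 0.83·ex + 2.08·ey = (2.3681,3.5883)

2.37 3.59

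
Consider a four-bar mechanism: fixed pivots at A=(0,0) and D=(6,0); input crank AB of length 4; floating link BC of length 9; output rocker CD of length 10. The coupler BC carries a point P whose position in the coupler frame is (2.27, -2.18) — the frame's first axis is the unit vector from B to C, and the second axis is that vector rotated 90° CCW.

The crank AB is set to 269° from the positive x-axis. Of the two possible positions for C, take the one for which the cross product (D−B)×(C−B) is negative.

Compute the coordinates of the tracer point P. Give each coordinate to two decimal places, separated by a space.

A=(0,0), D=(6.00,0)
B = A + 4.00·(cos269°, sin269°) = (-0.0698, -3.9994)
|BD| = 7.2690
circle(B,9.00) ∩ circle(D,10.00): a=2.3276, h=8.6938
  candidates: C₊=(-2.9096,4.5408) cross=63.195; C₋=(6.6571,-9.9784) cross=-63.195
  mode - wants cross < 0 → take C=(6.6571,-9.9784) (cross=-63.195)
ex = (C−B)/|BC| = (0.7474,-0.6643); ey = (0.6643,0.7474)
P = B + 2.27·ex + -2.18·ey = (0.1786,-7.1368)

0.18 -7.14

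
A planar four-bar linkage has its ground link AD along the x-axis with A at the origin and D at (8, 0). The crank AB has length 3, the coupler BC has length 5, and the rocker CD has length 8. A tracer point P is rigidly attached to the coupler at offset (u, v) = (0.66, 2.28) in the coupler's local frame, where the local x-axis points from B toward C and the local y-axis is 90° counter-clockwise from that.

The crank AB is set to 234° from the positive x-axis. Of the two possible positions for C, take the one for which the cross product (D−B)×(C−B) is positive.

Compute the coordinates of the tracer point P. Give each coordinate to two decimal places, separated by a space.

A=(0,0), D=(8.00,0)
B = A + 3.00·(cos234°, sin234°) = (-1.7634, -2.4271)
|BD| = 10.0605
circle(B,5.00) ∩ circle(D,8.00): a=3.0920, h=3.9293
  candidates: C₊=(0.2894,2.1322) cross=39.531; C₋=(2.1852,-5.4944) cross=-39.531
  mode + wants cross > 0 → take C=(0.2894,2.1322) (cross=39.531)
ex = (C−B)/|BC| = (0.4105,0.9118); ey = (-0.9118,0.4105)
P = B + 0.66·ex + 2.28·ey = (-3.5714,-0.8892)

-3.57 -0.89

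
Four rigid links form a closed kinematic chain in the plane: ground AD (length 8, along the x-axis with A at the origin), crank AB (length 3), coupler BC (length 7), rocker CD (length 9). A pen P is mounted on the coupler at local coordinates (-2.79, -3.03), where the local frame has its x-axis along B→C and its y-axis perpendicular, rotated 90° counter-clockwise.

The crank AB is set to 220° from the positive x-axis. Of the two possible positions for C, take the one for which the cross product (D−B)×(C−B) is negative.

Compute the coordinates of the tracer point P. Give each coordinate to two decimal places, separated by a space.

-6.42 -1.93

A=(0,0), D=(8.00,0)
B = A + 3.00·(cos220°, sin220°) = (-2.2981, -1.9284)
|BD| = 10.4771
circle(B,7.00) ∩ circle(D,9.00): a=3.7114, h=5.9351
  candidates: C₊=(0.2575,4.5884) cross=62.183; C₋=(2.4423,-7.0790) cross=-62.183
  mode - wants cross < 0 → take C=(2.4423,-7.0790) (cross=-62.183)
ex = (C−B)/|BC| = (0.6772,-0.7358); ey = (0.7358,0.6772)
P = B + -2.79·ex + -3.03·ey = (-6.4170,-1.9274)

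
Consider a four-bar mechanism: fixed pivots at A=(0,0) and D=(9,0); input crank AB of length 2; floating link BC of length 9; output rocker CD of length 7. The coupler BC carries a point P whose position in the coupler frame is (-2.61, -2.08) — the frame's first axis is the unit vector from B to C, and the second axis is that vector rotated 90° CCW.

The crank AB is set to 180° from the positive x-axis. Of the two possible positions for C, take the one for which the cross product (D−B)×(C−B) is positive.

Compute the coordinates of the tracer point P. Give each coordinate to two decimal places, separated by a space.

A=(0,0), D=(9.00,0)
B = A + 2.00·(cos180°, sin180°) = (-2.0000, 0.0000)
|BD| = 11.0000
circle(B,9.00) ∩ circle(D,7.00): a=6.9545, h=5.7126
  candidates: C₊=(4.9545,5.7126) cross=62.839; C₋=(4.9545,-5.7126) cross=-62.839
  mode + wants cross > 0 → take C=(4.9545,5.7126) (cross=62.839)
ex = (C−B)/|BC| = (0.7727,0.6347); ey = (-0.6347,0.7727)
P = B + -2.61·ex + -2.08·ey = (-2.6966,-3.2639)

-2.70 -3.26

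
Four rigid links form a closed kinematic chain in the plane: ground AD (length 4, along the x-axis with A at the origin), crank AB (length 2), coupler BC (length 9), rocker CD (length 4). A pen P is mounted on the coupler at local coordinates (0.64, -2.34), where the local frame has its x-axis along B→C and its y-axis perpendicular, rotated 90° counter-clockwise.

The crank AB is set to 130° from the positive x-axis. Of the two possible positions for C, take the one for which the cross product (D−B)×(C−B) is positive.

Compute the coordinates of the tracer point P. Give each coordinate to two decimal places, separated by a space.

A=(0,0), D=(4.00,0)
B = A + 2.00·(cos130°, sin130°) = (-1.2856, 1.5321)
|BD| = 5.5031
circle(B,9.00) ∩ circle(D,4.00): a=8.6573, h=2.4600
  candidates: C₊=(7.7143,1.4846) cross=13.538; C₋=(6.3446,-3.2408) cross=-13.538
  mode + wants cross > 0 → take C=(7.7143,1.4846) (cross=13.538)
ex = (C−B)/|BC| = (1.0000,-0.0053); ey = (0.0053,1.0000)
P = B + 0.64·ex + -2.34·ey = (-0.6579,-0.8113)

-0.66 -0.81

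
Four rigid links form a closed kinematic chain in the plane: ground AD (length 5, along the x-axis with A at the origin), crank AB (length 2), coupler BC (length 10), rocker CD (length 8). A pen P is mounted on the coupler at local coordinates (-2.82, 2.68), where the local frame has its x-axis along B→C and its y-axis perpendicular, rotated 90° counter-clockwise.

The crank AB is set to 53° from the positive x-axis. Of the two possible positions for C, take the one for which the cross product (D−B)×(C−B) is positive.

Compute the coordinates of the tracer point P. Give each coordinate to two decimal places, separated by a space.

A=(0,0), D=(5.00,0)
B = A + 2.00·(cos53°, sin53°) = (1.2036, 1.5973)
|BD| = 4.1187
circle(B,10.00) ∩ circle(D,8.00): a=6.4297, h=7.6589
  candidates: C₊=(10.1003,6.1633) cross=31.545; C₋=(4.1599,-7.9558) cross=-31.545
  mode + wants cross > 0 → take C=(10.1003,6.1633) (cross=31.545)
ex = (C−B)/|BC| = (0.8897,0.4566); ey = (-0.4566,0.8897)
P = B + -2.82·ex + 2.68·ey = (-2.5289,2.6940)

-2.53 2.69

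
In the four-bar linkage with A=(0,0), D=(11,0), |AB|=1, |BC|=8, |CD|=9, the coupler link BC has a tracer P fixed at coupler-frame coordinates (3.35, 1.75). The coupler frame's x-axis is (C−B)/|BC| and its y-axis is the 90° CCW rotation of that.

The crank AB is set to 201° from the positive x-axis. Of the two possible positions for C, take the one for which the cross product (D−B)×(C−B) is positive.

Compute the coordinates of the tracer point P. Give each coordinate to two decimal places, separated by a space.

-0.16 3.34

A=(0,0), D=(11.00,0)
B = A + 1.00·(cos201°, sin201°) = (-0.9336, -0.3584)
|BD| = 11.9390
circle(B,8.00) ∩ circle(D,9.00): a=5.2575, h=6.0298
  candidates: C₊=(4.1406,5.8265) cross=71.989; C₋=(4.5026,-6.2276) cross=-71.989
  mode + wants cross > 0 → take C=(4.1406,5.8265) (cross=71.989)
ex = (C−B)/|BC| = (0.6343,0.7731); ey = (-0.7731,0.6343)
P = B + 3.35·ex + 1.75·ey = (-0.1617,3.3415)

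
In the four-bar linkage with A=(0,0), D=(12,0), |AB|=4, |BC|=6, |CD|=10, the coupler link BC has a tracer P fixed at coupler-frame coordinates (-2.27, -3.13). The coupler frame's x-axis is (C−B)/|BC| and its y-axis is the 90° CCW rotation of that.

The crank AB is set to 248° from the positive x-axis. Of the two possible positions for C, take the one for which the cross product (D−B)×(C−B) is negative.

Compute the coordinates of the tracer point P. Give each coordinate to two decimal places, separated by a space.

-4.81 -5.71

A=(0,0), D=(12.00,0)
B = A + 4.00·(cos248°, sin248°) = (-1.4984, -3.7087)
|BD| = 13.9987
circle(B,6.00) ∩ circle(D,10.00): a=4.7134, h=3.7127
  candidates: C₊=(2.0629,1.1200) cross=51.972; C₋=(4.0302,-6.0400) cross=-51.972
  mode - wants cross < 0 → take C=(4.0302,-6.0400) (cross=-51.972)
ex = (C−B)/|BC| = (0.9214,-0.3885); ey = (0.3885,0.9214)
P = B + -2.27·ex + -3.13·ey = (-4.8062,-5.7108)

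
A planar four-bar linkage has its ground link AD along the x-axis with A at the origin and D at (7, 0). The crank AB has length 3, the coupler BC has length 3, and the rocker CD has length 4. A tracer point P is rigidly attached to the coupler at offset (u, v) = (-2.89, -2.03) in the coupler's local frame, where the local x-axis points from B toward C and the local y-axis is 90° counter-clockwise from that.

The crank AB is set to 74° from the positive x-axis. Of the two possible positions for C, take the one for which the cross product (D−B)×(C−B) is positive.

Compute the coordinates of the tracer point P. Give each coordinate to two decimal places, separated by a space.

A=(0,0), D=(7.00,0)
B = A + 3.00·(cos74°, sin74°) = (0.8269, 2.8838)
|BD| = 6.8135
circle(B,3.00) ∩ circle(D,4.00): a=2.8930, h=0.7939
  candidates: C₊=(3.7841,2.3786) cross=5.409; C₋=(3.1120,0.9400) cross=-5.409
  mode + wants cross > 0 → take C=(3.7841,2.3786) (cross=5.409)
ex = (C−B)/|BC| = (0.9857,-0.1684); ey = (0.1684,0.9857)
P = B + -2.89·ex + -2.03·ey = (-2.3637,1.3694)

-2.36 1.37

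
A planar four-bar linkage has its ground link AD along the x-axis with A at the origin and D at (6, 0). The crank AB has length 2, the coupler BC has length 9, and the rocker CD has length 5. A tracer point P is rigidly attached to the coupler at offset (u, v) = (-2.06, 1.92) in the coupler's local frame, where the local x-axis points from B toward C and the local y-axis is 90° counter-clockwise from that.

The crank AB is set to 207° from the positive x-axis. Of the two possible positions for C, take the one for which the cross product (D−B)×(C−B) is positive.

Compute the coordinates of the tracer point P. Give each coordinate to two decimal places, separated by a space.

A=(0,0), D=(6.00,0)
B = A + 2.00·(cos207°, sin207°) = (-1.7820, -0.9080)
|BD| = 7.8348
circle(B,9.00) ∩ circle(D,5.00): a=7.4912, h=4.9882
  candidates: C₊=(5.0806,4.9147) cross=39.081; C₋=(6.2368,-4.9944) cross=-39.081
  mode + wants cross > 0 → take C=(5.0806,4.9147) (cross=39.081)
ex = (C−B)/|BC| = (0.7625,0.6470); ey = (-0.6470,0.7625)
P = B + -2.06·ex + 1.92·ey = (-4.5950,-0.7767)

-4.59 -0.78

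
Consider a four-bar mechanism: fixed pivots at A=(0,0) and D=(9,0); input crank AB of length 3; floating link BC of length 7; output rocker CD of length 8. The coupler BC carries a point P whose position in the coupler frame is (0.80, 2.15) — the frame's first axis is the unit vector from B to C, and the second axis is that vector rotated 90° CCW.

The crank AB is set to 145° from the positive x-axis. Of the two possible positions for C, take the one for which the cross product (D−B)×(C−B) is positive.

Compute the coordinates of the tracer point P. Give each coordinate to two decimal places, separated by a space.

A=(0,0), D=(9.00,0)
B = A + 3.00·(cos145°, sin145°) = (-2.4575, 1.7207)
|BD| = 11.5859
circle(B,7.00) ∩ circle(D,8.00): a=5.1456, h=4.7458
  candidates: C₊=(3.3360,5.6497) cross=54.984; C₋=(1.9263,-3.7366) cross=-54.984
  mode + wants cross > 0 → take C=(3.3360,5.6497) (cross=54.984)
ex = (C−B)/|BC| = (0.8276,0.5613); ey = (-0.5613,0.8276)
P = B + 0.80·ex + 2.15·ey = (-3.0021,3.9492)

-3.00 3.95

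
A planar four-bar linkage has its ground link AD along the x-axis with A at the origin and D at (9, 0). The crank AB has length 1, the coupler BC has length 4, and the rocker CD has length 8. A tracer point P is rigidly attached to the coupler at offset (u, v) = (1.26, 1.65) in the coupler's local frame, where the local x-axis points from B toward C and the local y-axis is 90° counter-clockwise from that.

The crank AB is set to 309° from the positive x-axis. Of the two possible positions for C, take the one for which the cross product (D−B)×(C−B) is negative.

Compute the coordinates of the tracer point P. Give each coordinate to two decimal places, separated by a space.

2.66 -1.22

A=(0,0), D=(9.00,0)
B = A + 1.00·(cos309°, sin309°) = (0.6293, -0.7771)
|BD| = 8.4067
circle(B,4.00) ∩ circle(D,8.00): a=1.3485, h=3.7659
  candidates: C₊=(1.6239,3.0972) cross=31.658; C₋=(2.3201,-4.4022) cross=-31.658
  mode - wants cross < 0 → take C=(2.3201,-4.4022) (cross=-31.658)
ex = (C−B)/|BC| = (0.4227,-0.9063); ey = (0.9063,0.4227)
P = B + 1.26·ex + 1.65·ey = (2.6573,-1.2216)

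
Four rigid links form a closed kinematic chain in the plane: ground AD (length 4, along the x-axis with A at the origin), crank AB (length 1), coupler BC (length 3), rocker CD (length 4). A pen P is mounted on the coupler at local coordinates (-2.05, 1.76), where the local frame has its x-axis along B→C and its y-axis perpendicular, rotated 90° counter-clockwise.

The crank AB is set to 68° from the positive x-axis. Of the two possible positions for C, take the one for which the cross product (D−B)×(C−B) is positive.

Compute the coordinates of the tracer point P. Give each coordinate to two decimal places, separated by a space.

A=(0,0), D=(4.00,0)
B = A + 1.00·(cos68°, sin68°) = (0.3746, 0.9272)
|BD| = 3.7421
circle(B,3.00) ∩ circle(D,4.00): a=0.9357, h=2.8503
  candidates: C₊=(1.9874,3.4568) cross=10.666; C₋=(0.5749,-2.0661) cross=-10.666
  mode + wants cross > 0 → take C=(1.9874,3.4568) (cross=10.666)
ex = (C−B)/|BC| = (0.5376,0.8432); ey = (-0.8432,0.5376)
P = B + -2.05·ex + 1.76·ey = (-2.2115,0.1448)

-2.21 0.14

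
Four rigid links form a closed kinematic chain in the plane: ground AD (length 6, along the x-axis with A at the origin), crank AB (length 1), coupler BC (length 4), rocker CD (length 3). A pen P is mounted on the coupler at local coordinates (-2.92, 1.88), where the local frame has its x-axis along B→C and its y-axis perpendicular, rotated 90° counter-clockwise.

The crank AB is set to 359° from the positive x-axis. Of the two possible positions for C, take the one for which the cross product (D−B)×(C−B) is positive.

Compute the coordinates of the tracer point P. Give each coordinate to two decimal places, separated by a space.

A=(0,0), D=(6.00,0)
B = A + 1.00·(cos359°, sin359°) = (0.9998, -0.0175)
|BD| = 5.0002
circle(B,4.00) ∩ circle(D,3.00): a=3.2001, h=2.3999
  candidates: C₊=(4.1915,2.3936) cross=12.000; C₋=(4.2083,-2.4062) cross=-12.000
  mode + wants cross > 0 → take C=(4.1915,2.3936) (cross=12.000)
ex = (C−B)/|BC| = (0.7979,0.6028); ey = (-0.6028,0.7979)
P = B + -2.92·ex + 1.88·ey = (-2.4633,-0.2774)

-2.46 -0.28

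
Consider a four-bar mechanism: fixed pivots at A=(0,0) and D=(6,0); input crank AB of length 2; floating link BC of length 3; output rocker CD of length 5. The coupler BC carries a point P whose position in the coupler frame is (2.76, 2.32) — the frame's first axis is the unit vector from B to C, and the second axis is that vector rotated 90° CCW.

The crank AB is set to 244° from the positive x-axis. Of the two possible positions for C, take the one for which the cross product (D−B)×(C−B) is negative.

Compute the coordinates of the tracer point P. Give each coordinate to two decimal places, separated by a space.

2.54 -0.64

A=(0,0), D=(6.00,0)
B = A + 2.00·(cos244°, sin244°) = (-0.8767, -1.7976)
|BD| = 7.1078
circle(B,3.00) ∩ circle(D,5.00): a=2.4284, h=1.7615
  candidates: C₊=(1.0272,0.5208) cross=12.521; C₋=(1.9182,-2.8877) cross=-12.521
  mode - wants cross < 0 → take C=(1.9182,-2.8877) (cross=-12.521)
ex = (C−B)/|BC| = (0.9316,-0.3634); ey = (0.3634,0.9316)
P = B + 2.76·ex + 2.32·ey = (2.5376,-0.6391)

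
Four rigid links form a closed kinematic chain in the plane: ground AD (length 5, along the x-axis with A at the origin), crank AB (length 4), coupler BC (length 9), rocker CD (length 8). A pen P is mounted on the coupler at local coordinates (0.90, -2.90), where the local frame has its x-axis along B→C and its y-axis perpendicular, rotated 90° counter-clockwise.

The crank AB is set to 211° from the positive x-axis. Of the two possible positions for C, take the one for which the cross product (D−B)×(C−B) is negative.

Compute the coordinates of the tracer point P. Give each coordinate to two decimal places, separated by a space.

A=(0,0), D=(5.00,0)
B = A + 4.00·(cos211°, sin211°) = (-3.4287, -2.0602)
|BD| = 8.6768
circle(B,9.00) ∩ circle(D,8.00): a=5.3180, h=7.2608
  candidates: C₊=(0.0133,6.2557) cross=63.000; C₋=(3.4612,-7.8506) cross=-63.000
  mode - wants cross < 0 → take C=(3.4612,-7.8506) (cross=-63.000)
ex = (C−B)/|BC| = (0.7655,-0.6434); ey = (0.6434,0.7655)
P = B + 0.90·ex + -2.90·ey = (-4.6055,-4.8593)

-4.61 -4.86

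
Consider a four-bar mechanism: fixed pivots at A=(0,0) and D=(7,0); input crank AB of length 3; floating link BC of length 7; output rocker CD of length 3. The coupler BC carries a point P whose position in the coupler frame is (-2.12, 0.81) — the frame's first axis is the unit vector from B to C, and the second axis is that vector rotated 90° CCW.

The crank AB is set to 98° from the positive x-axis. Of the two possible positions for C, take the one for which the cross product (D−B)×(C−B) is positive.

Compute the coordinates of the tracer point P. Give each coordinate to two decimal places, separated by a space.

A=(0,0), D=(7.00,0)
B = A + 3.00·(cos98°, sin98°) = (-0.4175, 2.9708)
|BD| = 7.9903
circle(B,7.00) ∩ circle(D,3.00): a=6.4982, h=2.6026
  candidates: C₊=(6.5825,2.9708) cross=20.796; C₋=(4.6472,-1.8613) cross=-20.796
  mode + wants cross > 0 → take C=(6.5825,2.9708) (cross=20.796)
ex = (C−B)/|BC| = (1.0000,0.0000); ey = (-0.0000,1.0000)
P = B + -2.12·ex + 0.81·ey = (-2.5375,3.7808)

-2.54 3.78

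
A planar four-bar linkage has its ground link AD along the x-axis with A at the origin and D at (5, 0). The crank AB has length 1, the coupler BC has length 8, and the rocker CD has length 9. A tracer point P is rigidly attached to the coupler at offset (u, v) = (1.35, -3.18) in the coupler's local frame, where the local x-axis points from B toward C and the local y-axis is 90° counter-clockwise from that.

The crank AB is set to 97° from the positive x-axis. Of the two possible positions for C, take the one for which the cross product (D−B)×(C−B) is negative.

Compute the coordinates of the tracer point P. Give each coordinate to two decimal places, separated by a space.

A=(0,0), D=(5.00,0)
B = A + 1.00·(cos97°, sin97°) = (-0.1219, 0.9925)
|BD| = 5.2172
circle(B,8.00) ∩ circle(D,9.00): a=0.9793, h=7.9398
  candidates: C₊=(2.3501,8.6011) cross=41.423; C₋=(-0.6709,-6.9886) cross=-41.423
  mode - wants cross < 0 → take C=(-0.6709,-6.9886) (cross=-41.423)
ex = (C−B)/|BC| = (-0.0686,-0.9976); ey = (0.9976,-0.0686)
P = B + 1.35·ex + -3.18·ey = (-3.3870,-0.1360)

-3.39 -0.14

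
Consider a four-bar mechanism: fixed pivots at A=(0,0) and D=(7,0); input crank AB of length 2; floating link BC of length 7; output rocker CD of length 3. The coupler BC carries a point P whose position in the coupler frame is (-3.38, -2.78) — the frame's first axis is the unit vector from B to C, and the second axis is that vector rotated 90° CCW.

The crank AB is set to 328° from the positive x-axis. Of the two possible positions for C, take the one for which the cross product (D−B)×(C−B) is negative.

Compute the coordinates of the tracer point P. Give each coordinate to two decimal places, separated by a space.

-2.21 -3.04

A=(0,0), D=(7.00,0)
B = A + 2.00·(cos328°, sin328°) = (1.6961, -1.0598)
|BD| = 5.4088
circle(B,7.00) ∩ circle(D,3.00): a=6.4021, h=2.8308
  candidates: C₊=(7.4194,2.9705) cross=15.311; C₋=(8.5288,-2.5813) cross=-15.311
  mode - wants cross < 0 → take C=(8.5288,-2.5813) (cross=-15.311)
ex = (C−B)/|BC| = (0.9761,-0.2173); ey = (0.2173,0.9761)
P = B + -3.38·ex + -2.78·ey = (-2.2073,-3.0388)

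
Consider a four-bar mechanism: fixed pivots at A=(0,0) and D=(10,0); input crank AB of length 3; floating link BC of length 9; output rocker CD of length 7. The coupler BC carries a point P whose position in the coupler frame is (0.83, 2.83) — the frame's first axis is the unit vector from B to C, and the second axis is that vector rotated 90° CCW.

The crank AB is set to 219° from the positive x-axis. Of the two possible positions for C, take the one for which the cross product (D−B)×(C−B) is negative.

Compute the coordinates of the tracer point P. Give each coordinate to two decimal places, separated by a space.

A=(0,0), D=(10.00,0)
B = A + 3.00·(cos219°, sin219°) = (-2.3314, -1.8880)
|BD| = 12.4751
circle(B,9.00) ∩ circle(D,7.00): a=7.5201, h=4.9445
  candidates: C₊=(4.3538,4.1376) cross=61.683; C₋=(5.8503,-5.6374) cross=-61.683
  mode - wants cross < 0 → take C=(5.8503,-5.6374) (cross=-61.683)
ex = (C−B)/|BC| = (0.9091,-0.4166); ey = (0.4166,0.9091)
P = B + 0.83·ex + 2.83·ey = (-0.3979,0.3390)

-0.40 0.34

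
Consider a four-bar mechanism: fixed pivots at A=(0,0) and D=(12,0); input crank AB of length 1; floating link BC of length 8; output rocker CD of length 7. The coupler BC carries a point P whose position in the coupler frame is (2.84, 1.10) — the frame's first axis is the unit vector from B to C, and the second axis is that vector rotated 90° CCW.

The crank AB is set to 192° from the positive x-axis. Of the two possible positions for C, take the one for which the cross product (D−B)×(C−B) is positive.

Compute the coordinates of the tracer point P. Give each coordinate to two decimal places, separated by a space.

A=(0,0), D=(12.00,0)
B = A + 1.00·(cos192°, sin192°) = (-0.9781, -0.2079)
|BD| = 12.9798
circle(B,8.00) ∩ circle(D,7.00): a=7.0677, h=3.7480
  candidates: C₊=(6.0286,3.6528) cross=48.648; C₋=(6.1487,-3.8422) cross=-48.648
  mode + wants cross > 0 → take C=(6.0286,3.6528) (cross=48.648)
ex = (C−B)/|BC| = (0.8758,0.4826); ey = (-0.4826,0.8758)
P = B + 2.84·ex + 1.10·ey = (0.9784,2.1261)

0.98 2.13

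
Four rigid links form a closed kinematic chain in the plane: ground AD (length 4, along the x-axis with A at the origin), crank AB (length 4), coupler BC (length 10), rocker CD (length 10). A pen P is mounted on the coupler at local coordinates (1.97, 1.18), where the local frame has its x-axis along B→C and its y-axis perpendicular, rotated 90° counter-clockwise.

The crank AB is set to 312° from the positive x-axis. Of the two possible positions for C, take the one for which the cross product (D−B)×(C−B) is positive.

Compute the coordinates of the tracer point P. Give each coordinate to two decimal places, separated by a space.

A=(0,0), D=(4.00,0)
B = A + 4.00·(cos312°, sin312°) = (2.6765, -2.9726)
|BD| = 3.2539
circle(B,10.00) ∩ circle(D,10.00): a=1.6269, h=9.8668
  candidates: C₊=(-5.6755,2.5269) cross=32.105; C₋=(12.3520,-5.4995) cross=-32.105
  mode + wants cross > 0 → take C=(-5.6755,2.5269) (cross=32.105)
ex = (C−B)/|BC| = (-0.8352,0.5499); ey = (-0.5499,-0.8352)
P = B + 1.97·ex + 1.18·ey = (0.3822,-2.8747)

0.38 -2.87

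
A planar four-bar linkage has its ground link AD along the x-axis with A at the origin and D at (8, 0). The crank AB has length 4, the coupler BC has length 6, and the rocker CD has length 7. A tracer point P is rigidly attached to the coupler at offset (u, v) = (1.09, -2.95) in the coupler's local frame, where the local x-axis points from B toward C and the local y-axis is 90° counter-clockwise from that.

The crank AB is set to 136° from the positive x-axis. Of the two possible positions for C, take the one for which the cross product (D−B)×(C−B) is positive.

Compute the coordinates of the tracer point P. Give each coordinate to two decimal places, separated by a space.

A=(0,0), D=(8.00,0)
B = A + 4.00·(cos136°, sin136°) = (-2.8774, 2.7786)
|BD| = 11.2267
circle(B,6.00) ∩ circle(D,7.00): a=5.0343, h=3.2643
  candidates: C₊=(2.8083,4.6953) cross=36.647; C₋=(1.1924,-1.6301) cross=-36.647
  mode + wants cross > 0 → take C=(2.8083,4.6953) (cross=36.647)
ex = (C−B)/|BC| = (0.9476,0.3194); ey = (-0.3194,0.9476)
P = B + 1.09·ex + -2.95·ey = (-0.9021,0.3314)

-0.90 0.33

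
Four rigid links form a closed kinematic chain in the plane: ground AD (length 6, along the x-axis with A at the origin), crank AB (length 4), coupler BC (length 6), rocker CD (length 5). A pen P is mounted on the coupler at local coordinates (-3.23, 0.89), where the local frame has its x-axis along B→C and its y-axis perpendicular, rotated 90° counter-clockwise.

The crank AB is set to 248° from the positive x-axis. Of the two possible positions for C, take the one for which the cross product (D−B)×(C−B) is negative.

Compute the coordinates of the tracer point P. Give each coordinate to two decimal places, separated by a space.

A=(0,0), D=(6.00,0)
B = A + 4.00·(cos248°, sin248°) = (-1.4984, -3.7087)
|BD| = 8.3655
circle(B,6.00) ∩ circle(D,5.00): a=4.8402, h=3.5458
  candidates: C₊=(1.2681,1.6154) cross=29.662; C₋=(4.4121,-4.7412) cross=-29.662
  mode - wants cross < 0 → take C=(4.4121,-4.7412) (cross=-29.662)
ex = (C−B)/|BC| = (0.9851,-0.1721); ey = (0.1721,0.9851)
P = B + -3.23·ex + 0.89·ey = (-4.5271,-2.2762)

-4.53 -2.28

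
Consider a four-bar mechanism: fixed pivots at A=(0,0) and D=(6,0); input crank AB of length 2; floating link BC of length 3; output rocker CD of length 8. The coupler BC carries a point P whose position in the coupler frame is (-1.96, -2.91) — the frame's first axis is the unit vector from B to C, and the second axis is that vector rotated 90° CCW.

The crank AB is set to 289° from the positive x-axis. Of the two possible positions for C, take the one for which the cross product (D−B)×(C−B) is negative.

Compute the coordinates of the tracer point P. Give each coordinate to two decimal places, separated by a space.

-1.28 1.04

A=(0,0), D=(6.00,0)
B = A + 2.00·(cos289°, sin289°) = (0.6511, -1.8910)
|BD| = 5.6733
circle(B,3.00) ∩ circle(D,8.00): a=-2.0106, h=2.2265
  candidates: C₊=(-1.9866,-0.4620) cross=12.632; C₋=(-0.5023,-4.6604) cross=-12.632
  mode - wants cross < 0 → take C=(-0.5023,-4.6604) (cross=-12.632)
ex = (C−B)/|BC| = (-0.3845,-0.9231); ey = (0.9231,-0.3845)
P = B + -1.96·ex + -2.91·ey = (-1.2816,1.0372)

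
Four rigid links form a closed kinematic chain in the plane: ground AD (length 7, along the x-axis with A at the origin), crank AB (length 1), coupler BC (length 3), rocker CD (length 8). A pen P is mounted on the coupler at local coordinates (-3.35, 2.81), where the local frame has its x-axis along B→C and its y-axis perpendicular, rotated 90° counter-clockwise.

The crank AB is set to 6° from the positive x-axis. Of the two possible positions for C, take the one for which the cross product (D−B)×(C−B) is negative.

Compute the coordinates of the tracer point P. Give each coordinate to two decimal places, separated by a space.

A=(0,0), D=(7.00,0)
B = A + 1.00·(cos6°, sin6°) = (0.9945, 0.1045)
|BD| = 6.0064
circle(B,3.00) ∩ circle(D,8.00): a=-1.5753, h=2.5531
  candidates: C₊=(-0.5361,2.6847) cross=15.335; C₋=(-0.6249,-2.4208) cross=-15.335
  mode - wants cross < 0 → take C=(-0.6249,-2.4208) (cross=-15.335)
ex = (C−B)/|BC| = (-0.5398,-0.8418); ey = (0.8418,-0.5398)
P = B + -3.35·ex + 2.81·ey = (5.1683,1.4076)

5.17 1.41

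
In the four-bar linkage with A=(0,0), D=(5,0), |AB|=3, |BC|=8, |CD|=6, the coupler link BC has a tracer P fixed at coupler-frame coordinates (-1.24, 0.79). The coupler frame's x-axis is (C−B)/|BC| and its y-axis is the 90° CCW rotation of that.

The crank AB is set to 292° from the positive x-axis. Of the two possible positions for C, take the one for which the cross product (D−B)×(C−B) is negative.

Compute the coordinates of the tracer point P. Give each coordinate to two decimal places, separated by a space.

A=(0,0), D=(5.00,0)
B = A + 3.00·(cos292°, sin292°) = (1.1238, -2.7816)
|BD| = 4.7709
circle(B,8.00) ∩ circle(D,6.00): a=5.3199, h=5.9748
  candidates: C₊=(1.9626,5.1744) cross=28.506; C₋=(8.9295,-4.5342) cross=-28.506
  mode - wants cross < 0 → take C=(8.9295,-4.5342) (cross=-28.506)
ex = (C−B)/|BC| = (0.9757,-0.2191); ey = (0.2191,0.9757)
P = B + -1.24·ex + 0.79·ey = (0.0870,-1.7391)

0.09 -1.74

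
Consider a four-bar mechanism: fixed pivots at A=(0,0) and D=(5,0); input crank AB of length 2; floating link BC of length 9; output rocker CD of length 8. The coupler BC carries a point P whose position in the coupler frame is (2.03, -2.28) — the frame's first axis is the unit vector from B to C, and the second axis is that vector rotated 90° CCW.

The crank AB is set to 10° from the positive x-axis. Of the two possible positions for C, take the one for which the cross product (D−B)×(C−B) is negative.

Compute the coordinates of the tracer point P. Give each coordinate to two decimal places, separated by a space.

0.62 -2.39

A=(0,0), D=(5.00,0)
B = A + 2.00·(cos10°, sin10°) = (1.9696, 0.3473)
|BD| = 3.0502
circle(B,9.00) ∩ circle(D,8.00): a=4.3118, h=7.8999
  candidates: C₊=(7.1528,7.7049) cross=24.096; C₋=(5.3539,-7.9922) cross=-24.096
  mode - wants cross < 0 → take C=(5.3539,-7.9922) (cross=-24.096)
ex = (C−B)/|BC| = (0.3760,-0.9266); ey = (0.9266,0.3760)
P = B + 2.03·ex + -2.28·ey = (0.6203,-2.3911)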